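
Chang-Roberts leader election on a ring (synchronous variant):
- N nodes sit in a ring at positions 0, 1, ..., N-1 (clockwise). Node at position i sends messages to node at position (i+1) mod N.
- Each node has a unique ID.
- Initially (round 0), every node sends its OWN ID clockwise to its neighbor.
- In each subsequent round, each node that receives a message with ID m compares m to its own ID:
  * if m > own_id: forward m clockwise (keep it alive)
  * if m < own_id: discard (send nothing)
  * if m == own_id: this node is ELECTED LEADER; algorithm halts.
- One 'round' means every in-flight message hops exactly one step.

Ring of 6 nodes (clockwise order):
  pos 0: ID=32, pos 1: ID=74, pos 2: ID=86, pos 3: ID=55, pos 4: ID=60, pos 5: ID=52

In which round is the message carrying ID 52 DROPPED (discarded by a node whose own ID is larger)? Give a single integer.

Round 1: pos1(id74) recv 32: drop; pos2(id86) recv 74: drop; pos3(id55) recv 86: fwd; pos4(id60) recv 55: drop; pos5(id52) recv 60: fwd; pos0(id32) recv 52: fwd
Round 2: pos4(id60) recv 86: fwd; pos0(id32) recv 60: fwd; pos1(id74) recv 52: drop
Round 3: pos5(id52) recv 86: fwd; pos1(id74) recv 60: drop
Round 4: pos0(id32) recv 86: fwd
Round 5: pos1(id74) recv 86: fwd
Round 6: pos2(id86) recv 86: ELECTED
Message ID 52 originates at pos 5; dropped at pos 1 in round 2

Answer: 2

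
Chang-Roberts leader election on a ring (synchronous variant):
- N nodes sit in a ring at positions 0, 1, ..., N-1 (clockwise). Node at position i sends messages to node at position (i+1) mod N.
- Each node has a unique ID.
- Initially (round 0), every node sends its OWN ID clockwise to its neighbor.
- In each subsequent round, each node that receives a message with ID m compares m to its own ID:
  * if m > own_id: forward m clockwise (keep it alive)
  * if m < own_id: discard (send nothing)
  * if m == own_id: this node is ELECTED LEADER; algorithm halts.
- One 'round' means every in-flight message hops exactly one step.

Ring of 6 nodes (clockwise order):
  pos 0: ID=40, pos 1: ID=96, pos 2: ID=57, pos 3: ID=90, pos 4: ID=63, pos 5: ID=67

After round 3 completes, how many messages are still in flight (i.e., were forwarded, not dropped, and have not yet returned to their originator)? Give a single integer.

Answer: 2

Derivation:
Round 1: pos1(id96) recv 40: drop; pos2(id57) recv 96: fwd; pos3(id90) recv 57: drop; pos4(id63) recv 90: fwd; pos5(id67) recv 63: drop; pos0(id40) recv 67: fwd
Round 2: pos3(id90) recv 96: fwd; pos5(id67) recv 90: fwd; pos1(id96) recv 67: drop
Round 3: pos4(id63) recv 96: fwd; pos0(id40) recv 90: fwd
After round 3: 2 messages still in flight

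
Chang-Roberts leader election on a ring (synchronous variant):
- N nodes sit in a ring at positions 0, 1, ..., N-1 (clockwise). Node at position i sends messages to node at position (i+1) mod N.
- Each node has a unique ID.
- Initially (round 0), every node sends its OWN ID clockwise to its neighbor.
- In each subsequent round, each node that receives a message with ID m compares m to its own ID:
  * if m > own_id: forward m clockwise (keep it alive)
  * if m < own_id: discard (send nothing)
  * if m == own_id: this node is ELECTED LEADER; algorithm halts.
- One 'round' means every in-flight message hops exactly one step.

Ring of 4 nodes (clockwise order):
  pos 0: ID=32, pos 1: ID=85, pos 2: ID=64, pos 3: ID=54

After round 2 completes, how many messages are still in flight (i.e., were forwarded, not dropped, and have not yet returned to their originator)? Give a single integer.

Answer: 2

Derivation:
Round 1: pos1(id85) recv 32: drop; pos2(id64) recv 85: fwd; pos3(id54) recv 64: fwd; pos0(id32) recv 54: fwd
Round 2: pos3(id54) recv 85: fwd; pos0(id32) recv 64: fwd; pos1(id85) recv 54: drop
After round 2: 2 messages still in flight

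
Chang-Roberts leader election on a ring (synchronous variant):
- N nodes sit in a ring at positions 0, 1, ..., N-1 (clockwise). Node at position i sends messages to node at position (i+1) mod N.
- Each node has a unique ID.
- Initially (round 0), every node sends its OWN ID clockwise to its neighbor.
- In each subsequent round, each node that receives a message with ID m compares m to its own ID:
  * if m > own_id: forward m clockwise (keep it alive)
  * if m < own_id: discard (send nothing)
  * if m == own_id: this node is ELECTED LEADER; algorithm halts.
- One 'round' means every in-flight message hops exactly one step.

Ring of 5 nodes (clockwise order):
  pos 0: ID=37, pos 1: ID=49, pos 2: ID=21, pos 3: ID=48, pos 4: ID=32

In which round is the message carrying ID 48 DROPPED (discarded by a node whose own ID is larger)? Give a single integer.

Round 1: pos1(id49) recv 37: drop; pos2(id21) recv 49: fwd; pos3(id48) recv 21: drop; pos4(id32) recv 48: fwd; pos0(id37) recv 32: drop
Round 2: pos3(id48) recv 49: fwd; pos0(id37) recv 48: fwd
Round 3: pos4(id32) recv 49: fwd; pos1(id49) recv 48: drop
Round 4: pos0(id37) recv 49: fwd
Round 5: pos1(id49) recv 49: ELECTED
Message ID 48 originates at pos 3; dropped at pos 1 in round 3

Answer: 3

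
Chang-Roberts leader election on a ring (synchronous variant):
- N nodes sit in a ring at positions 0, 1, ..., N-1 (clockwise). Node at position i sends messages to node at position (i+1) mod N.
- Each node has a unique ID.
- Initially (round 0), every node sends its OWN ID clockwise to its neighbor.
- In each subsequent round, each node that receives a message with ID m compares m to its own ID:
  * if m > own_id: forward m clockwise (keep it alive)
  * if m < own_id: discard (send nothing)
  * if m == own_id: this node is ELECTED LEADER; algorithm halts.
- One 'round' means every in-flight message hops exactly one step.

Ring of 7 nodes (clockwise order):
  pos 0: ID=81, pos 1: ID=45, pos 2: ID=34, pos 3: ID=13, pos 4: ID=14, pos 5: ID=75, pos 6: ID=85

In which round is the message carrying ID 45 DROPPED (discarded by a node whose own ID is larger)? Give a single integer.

Round 1: pos1(id45) recv 81: fwd; pos2(id34) recv 45: fwd; pos3(id13) recv 34: fwd; pos4(id14) recv 13: drop; pos5(id75) recv 14: drop; pos6(id85) recv 75: drop; pos0(id81) recv 85: fwd
Round 2: pos2(id34) recv 81: fwd; pos3(id13) recv 45: fwd; pos4(id14) recv 34: fwd; pos1(id45) recv 85: fwd
Round 3: pos3(id13) recv 81: fwd; pos4(id14) recv 45: fwd; pos5(id75) recv 34: drop; pos2(id34) recv 85: fwd
Round 4: pos4(id14) recv 81: fwd; pos5(id75) recv 45: drop; pos3(id13) recv 85: fwd
Round 5: pos5(id75) recv 81: fwd; pos4(id14) recv 85: fwd
Round 6: pos6(id85) recv 81: drop; pos5(id75) recv 85: fwd
Round 7: pos6(id85) recv 85: ELECTED
Message ID 45 originates at pos 1; dropped at pos 5 in round 4

Answer: 4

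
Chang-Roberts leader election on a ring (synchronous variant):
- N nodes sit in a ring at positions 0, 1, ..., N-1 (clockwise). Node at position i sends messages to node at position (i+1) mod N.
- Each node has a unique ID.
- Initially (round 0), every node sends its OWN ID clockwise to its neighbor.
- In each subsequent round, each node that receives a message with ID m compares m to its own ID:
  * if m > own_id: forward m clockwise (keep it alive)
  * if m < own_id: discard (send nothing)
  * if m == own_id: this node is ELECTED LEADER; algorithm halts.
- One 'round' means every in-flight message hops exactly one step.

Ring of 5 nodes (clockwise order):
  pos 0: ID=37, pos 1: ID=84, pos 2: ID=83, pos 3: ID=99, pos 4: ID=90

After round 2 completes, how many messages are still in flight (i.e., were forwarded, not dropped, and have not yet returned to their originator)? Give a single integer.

Round 1: pos1(id84) recv 37: drop; pos2(id83) recv 84: fwd; pos3(id99) recv 83: drop; pos4(id90) recv 99: fwd; pos0(id37) recv 90: fwd
Round 2: pos3(id99) recv 84: drop; pos0(id37) recv 99: fwd; pos1(id84) recv 90: fwd
After round 2: 2 messages still in flight

Answer: 2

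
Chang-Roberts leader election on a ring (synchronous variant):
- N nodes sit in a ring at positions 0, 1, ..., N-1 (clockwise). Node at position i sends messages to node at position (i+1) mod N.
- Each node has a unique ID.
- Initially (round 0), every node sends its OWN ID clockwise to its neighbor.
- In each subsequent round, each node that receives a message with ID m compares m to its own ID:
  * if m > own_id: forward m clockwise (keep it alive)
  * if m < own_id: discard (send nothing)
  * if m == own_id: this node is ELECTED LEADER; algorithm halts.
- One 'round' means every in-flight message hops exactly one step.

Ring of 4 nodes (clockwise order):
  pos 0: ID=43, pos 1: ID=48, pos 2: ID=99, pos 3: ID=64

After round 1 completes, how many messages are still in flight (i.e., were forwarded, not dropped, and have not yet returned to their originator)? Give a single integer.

Answer: 2

Derivation:
Round 1: pos1(id48) recv 43: drop; pos2(id99) recv 48: drop; pos3(id64) recv 99: fwd; pos0(id43) recv 64: fwd
After round 1: 2 messages still in flight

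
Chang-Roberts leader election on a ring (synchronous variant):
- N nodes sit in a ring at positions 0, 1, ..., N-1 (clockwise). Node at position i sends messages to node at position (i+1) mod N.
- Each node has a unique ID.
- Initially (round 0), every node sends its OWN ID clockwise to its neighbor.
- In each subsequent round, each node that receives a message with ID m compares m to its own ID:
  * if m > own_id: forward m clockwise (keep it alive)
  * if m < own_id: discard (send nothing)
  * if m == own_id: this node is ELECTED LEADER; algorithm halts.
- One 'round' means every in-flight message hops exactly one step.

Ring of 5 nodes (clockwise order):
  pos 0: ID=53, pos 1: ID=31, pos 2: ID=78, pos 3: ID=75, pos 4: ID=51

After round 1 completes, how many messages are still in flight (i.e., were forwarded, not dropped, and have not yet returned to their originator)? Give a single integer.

Answer: 3

Derivation:
Round 1: pos1(id31) recv 53: fwd; pos2(id78) recv 31: drop; pos3(id75) recv 78: fwd; pos4(id51) recv 75: fwd; pos0(id53) recv 51: drop
After round 1: 3 messages still in flight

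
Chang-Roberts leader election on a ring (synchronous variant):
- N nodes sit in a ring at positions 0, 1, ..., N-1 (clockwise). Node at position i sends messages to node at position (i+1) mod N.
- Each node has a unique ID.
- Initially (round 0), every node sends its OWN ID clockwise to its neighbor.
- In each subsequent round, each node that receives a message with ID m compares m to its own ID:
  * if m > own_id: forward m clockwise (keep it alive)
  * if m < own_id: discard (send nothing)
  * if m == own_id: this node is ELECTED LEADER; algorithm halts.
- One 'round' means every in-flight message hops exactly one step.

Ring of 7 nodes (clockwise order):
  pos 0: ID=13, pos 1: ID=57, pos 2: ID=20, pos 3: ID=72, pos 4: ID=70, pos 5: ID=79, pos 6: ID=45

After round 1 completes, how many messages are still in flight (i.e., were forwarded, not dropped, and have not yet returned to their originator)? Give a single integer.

Answer: 4

Derivation:
Round 1: pos1(id57) recv 13: drop; pos2(id20) recv 57: fwd; pos3(id72) recv 20: drop; pos4(id70) recv 72: fwd; pos5(id79) recv 70: drop; pos6(id45) recv 79: fwd; pos0(id13) recv 45: fwd
After round 1: 4 messages still in flight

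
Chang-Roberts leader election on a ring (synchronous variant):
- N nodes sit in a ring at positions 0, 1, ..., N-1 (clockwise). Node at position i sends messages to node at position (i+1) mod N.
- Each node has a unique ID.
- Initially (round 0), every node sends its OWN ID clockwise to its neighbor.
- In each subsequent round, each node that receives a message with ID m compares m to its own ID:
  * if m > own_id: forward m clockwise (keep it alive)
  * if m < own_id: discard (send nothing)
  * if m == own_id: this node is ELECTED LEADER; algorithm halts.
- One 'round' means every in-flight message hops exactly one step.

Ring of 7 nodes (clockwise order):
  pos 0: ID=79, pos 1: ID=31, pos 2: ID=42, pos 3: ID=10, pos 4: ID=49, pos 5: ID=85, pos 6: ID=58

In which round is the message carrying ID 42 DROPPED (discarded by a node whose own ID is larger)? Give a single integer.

Round 1: pos1(id31) recv 79: fwd; pos2(id42) recv 31: drop; pos3(id10) recv 42: fwd; pos4(id49) recv 10: drop; pos5(id85) recv 49: drop; pos6(id58) recv 85: fwd; pos0(id79) recv 58: drop
Round 2: pos2(id42) recv 79: fwd; pos4(id49) recv 42: drop; pos0(id79) recv 85: fwd
Round 3: pos3(id10) recv 79: fwd; pos1(id31) recv 85: fwd
Round 4: pos4(id49) recv 79: fwd; pos2(id42) recv 85: fwd
Round 5: pos5(id85) recv 79: drop; pos3(id10) recv 85: fwd
Round 6: pos4(id49) recv 85: fwd
Round 7: pos5(id85) recv 85: ELECTED
Message ID 42 originates at pos 2; dropped at pos 4 in round 2

Answer: 2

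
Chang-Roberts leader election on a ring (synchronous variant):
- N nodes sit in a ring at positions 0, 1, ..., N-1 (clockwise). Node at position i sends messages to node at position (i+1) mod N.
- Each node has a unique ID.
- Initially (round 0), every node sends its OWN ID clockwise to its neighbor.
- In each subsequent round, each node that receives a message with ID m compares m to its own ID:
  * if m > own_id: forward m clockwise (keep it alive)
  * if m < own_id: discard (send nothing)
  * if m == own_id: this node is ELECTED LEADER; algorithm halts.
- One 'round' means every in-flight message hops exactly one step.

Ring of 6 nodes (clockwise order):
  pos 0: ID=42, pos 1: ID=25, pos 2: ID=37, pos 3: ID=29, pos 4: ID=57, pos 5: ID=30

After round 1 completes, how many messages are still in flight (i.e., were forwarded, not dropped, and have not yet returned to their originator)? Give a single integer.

Answer: 3

Derivation:
Round 1: pos1(id25) recv 42: fwd; pos2(id37) recv 25: drop; pos3(id29) recv 37: fwd; pos4(id57) recv 29: drop; pos5(id30) recv 57: fwd; pos0(id42) recv 30: drop
After round 1: 3 messages still in flight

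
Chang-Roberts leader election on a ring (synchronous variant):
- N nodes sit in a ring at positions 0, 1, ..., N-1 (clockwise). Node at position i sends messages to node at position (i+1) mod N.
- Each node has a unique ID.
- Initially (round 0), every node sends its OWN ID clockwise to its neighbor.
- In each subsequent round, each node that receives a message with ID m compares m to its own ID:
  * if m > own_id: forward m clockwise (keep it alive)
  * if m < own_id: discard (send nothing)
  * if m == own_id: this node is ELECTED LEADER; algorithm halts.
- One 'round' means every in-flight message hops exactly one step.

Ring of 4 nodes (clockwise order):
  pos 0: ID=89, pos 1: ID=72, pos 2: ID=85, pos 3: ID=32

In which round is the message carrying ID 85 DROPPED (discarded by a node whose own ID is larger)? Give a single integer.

Answer: 2

Derivation:
Round 1: pos1(id72) recv 89: fwd; pos2(id85) recv 72: drop; pos3(id32) recv 85: fwd; pos0(id89) recv 32: drop
Round 2: pos2(id85) recv 89: fwd; pos0(id89) recv 85: drop
Round 3: pos3(id32) recv 89: fwd
Round 4: pos0(id89) recv 89: ELECTED
Message ID 85 originates at pos 2; dropped at pos 0 in round 2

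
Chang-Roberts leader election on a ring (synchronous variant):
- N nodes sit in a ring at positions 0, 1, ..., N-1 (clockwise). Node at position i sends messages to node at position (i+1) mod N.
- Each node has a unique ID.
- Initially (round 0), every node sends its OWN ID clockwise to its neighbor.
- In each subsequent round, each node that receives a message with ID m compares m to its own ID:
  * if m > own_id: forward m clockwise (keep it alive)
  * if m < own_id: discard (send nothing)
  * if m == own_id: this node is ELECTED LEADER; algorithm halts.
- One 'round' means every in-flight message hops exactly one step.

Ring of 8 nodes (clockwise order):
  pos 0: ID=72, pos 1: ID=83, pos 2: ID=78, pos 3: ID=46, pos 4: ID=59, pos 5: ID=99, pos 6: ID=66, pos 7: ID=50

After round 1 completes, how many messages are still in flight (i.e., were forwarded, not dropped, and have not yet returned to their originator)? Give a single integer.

Answer: 4

Derivation:
Round 1: pos1(id83) recv 72: drop; pos2(id78) recv 83: fwd; pos3(id46) recv 78: fwd; pos4(id59) recv 46: drop; pos5(id99) recv 59: drop; pos6(id66) recv 99: fwd; pos7(id50) recv 66: fwd; pos0(id72) recv 50: drop
After round 1: 4 messages still in flight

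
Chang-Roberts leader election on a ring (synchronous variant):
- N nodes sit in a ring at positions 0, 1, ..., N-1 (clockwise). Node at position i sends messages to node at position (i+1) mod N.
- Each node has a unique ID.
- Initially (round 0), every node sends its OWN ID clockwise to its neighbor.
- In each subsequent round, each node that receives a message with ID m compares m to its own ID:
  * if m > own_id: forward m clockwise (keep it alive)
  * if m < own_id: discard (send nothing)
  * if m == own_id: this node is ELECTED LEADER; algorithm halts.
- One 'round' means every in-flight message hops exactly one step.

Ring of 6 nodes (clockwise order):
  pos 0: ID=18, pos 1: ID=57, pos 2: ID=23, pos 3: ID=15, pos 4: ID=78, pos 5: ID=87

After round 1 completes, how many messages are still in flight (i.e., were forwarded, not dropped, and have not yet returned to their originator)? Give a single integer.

Round 1: pos1(id57) recv 18: drop; pos2(id23) recv 57: fwd; pos3(id15) recv 23: fwd; pos4(id78) recv 15: drop; pos5(id87) recv 78: drop; pos0(id18) recv 87: fwd
After round 1: 3 messages still in flight

Answer: 3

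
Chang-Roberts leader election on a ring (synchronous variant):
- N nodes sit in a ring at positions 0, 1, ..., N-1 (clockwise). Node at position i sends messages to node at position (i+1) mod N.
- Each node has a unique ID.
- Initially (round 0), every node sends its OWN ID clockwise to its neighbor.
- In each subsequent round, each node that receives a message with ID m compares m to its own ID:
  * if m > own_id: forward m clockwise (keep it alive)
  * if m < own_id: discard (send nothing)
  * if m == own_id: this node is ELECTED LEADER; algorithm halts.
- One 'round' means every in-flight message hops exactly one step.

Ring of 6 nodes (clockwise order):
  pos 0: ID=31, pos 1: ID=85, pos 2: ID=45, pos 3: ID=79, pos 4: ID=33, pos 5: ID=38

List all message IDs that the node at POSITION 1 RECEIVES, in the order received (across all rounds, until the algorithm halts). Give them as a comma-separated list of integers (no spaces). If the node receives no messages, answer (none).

Round 1: pos1(id85) recv 31: drop; pos2(id45) recv 85: fwd; pos3(id79) recv 45: drop; pos4(id33) recv 79: fwd; pos5(id38) recv 33: drop; pos0(id31) recv 38: fwd
Round 2: pos3(id79) recv 85: fwd; pos5(id38) recv 79: fwd; pos1(id85) recv 38: drop
Round 3: pos4(id33) recv 85: fwd; pos0(id31) recv 79: fwd
Round 4: pos5(id38) recv 85: fwd; pos1(id85) recv 79: drop
Round 5: pos0(id31) recv 85: fwd
Round 6: pos1(id85) recv 85: ELECTED

Answer: 31,38,79,85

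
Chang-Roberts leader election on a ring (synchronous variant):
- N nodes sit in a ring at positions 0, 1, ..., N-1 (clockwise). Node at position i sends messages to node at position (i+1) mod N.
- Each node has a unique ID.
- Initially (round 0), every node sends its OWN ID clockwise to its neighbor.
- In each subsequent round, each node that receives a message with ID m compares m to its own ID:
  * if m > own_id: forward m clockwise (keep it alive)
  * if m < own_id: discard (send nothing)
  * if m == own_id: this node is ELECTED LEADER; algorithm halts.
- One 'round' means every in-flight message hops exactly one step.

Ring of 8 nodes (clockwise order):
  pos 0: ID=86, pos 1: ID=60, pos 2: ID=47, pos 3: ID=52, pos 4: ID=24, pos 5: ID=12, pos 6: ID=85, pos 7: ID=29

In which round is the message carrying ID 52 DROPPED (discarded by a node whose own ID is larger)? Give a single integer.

Answer: 3

Derivation:
Round 1: pos1(id60) recv 86: fwd; pos2(id47) recv 60: fwd; pos3(id52) recv 47: drop; pos4(id24) recv 52: fwd; pos5(id12) recv 24: fwd; pos6(id85) recv 12: drop; pos7(id29) recv 85: fwd; pos0(id86) recv 29: drop
Round 2: pos2(id47) recv 86: fwd; pos3(id52) recv 60: fwd; pos5(id12) recv 52: fwd; pos6(id85) recv 24: drop; pos0(id86) recv 85: drop
Round 3: pos3(id52) recv 86: fwd; pos4(id24) recv 60: fwd; pos6(id85) recv 52: drop
Round 4: pos4(id24) recv 86: fwd; pos5(id12) recv 60: fwd
Round 5: pos5(id12) recv 86: fwd; pos6(id85) recv 60: drop
Round 6: pos6(id85) recv 86: fwd
Round 7: pos7(id29) recv 86: fwd
Round 8: pos0(id86) recv 86: ELECTED
Message ID 52 originates at pos 3; dropped at pos 6 in round 3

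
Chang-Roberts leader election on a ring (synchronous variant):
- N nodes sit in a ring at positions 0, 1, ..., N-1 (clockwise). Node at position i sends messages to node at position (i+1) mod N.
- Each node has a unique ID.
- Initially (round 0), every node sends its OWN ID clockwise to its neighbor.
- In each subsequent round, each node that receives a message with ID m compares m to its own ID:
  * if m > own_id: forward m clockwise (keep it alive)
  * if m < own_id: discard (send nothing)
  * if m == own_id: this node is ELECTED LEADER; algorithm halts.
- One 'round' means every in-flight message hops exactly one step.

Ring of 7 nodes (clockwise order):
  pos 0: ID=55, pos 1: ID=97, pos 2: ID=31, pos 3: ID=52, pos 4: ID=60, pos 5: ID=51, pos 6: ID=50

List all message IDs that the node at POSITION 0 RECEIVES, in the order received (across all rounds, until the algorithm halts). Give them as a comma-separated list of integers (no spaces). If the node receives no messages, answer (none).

Round 1: pos1(id97) recv 55: drop; pos2(id31) recv 97: fwd; pos3(id52) recv 31: drop; pos4(id60) recv 52: drop; pos5(id51) recv 60: fwd; pos6(id50) recv 51: fwd; pos0(id55) recv 50: drop
Round 2: pos3(id52) recv 97: fwd; pos6(id50) recv 60: fwd; pos0(id55) recv 51: drop
Round 3: pos4(id60) recv 97: fwd; pos0(id55) recv 60: fwd
Round 4: pos5(id51) recv 97: fwd; pos1(id97) recv 60: drop
Round 5: pos6(id50) recv 97: fwd
Round 6: pos0(id55) recv 97: fwd
Round 7: pos1(id97) recv 97: ELECTED

Answer: 50,51,60,97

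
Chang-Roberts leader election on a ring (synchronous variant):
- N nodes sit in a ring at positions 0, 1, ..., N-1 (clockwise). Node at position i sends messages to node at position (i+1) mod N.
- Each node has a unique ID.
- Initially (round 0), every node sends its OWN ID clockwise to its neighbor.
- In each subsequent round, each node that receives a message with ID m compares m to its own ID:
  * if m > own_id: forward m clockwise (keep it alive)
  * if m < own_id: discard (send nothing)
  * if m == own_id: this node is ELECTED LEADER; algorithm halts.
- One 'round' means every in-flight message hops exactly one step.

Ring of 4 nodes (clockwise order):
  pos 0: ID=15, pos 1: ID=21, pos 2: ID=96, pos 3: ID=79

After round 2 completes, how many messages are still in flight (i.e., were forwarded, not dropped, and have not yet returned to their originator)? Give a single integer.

Round 1: pos1(id21) recv 15: drop; pos2(id96) recv 21: drop; pos3(id79) recv 96: fwd; pos0(id15) recv 79: fwd
Round 2: pos0(id15) recv 96: fwd; pos1(id21) recv 79: fwd
After round 2: 2 messages still in flight

Answer: 2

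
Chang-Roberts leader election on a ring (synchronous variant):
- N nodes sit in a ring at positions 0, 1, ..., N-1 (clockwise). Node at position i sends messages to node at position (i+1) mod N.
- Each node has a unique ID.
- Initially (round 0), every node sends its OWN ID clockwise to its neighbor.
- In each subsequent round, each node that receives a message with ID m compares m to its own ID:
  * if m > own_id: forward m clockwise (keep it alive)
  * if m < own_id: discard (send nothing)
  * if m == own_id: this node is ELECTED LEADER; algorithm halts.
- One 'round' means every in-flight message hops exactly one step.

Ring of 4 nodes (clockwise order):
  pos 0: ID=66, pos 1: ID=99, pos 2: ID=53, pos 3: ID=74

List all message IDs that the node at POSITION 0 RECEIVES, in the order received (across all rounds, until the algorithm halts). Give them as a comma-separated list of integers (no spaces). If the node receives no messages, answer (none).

Round 1: pos1(id99) recv 66: drop; pos2(id53) recv 99: fwd; pos3(id74) recv 53: drop; pos0(id66) recv 74: fwd
Round 2: pos3(id74) recv 99: fwd; pos1(id99) recv 74: drop
Round 3: pos0(id66) recv 99: fwd
Round 4: pos1(id99) recv 99: ELECTED

Answer: 74,99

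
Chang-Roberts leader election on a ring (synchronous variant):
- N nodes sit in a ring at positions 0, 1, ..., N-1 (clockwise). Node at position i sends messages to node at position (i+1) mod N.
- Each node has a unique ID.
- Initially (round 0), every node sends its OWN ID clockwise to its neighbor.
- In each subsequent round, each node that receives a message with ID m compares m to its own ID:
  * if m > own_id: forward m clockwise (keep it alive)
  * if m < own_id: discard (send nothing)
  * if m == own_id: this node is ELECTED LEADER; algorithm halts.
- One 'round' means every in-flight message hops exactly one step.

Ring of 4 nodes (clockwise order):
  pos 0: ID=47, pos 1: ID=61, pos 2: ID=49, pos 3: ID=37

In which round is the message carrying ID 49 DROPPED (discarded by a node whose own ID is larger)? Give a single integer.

Answer: 3

Derivation:
Round 1: pos1(id61) recv 47: drop; pos2(id49) recv 61: fwd; pos3(id37) recv 49: fwd; pos0(id47) recv 37: drop
Round 2: pos3(id37) recv 61: fwd; pos0(id47) recv 49: fwd
Round 3: pos0(id47) recv 61: fwd; pos1(id61) recv 49: drop
Round 4: pos1(id61) recv 61: ELECTED
Message ID 49 originates at pos 2; dropped at pos 1 in round 3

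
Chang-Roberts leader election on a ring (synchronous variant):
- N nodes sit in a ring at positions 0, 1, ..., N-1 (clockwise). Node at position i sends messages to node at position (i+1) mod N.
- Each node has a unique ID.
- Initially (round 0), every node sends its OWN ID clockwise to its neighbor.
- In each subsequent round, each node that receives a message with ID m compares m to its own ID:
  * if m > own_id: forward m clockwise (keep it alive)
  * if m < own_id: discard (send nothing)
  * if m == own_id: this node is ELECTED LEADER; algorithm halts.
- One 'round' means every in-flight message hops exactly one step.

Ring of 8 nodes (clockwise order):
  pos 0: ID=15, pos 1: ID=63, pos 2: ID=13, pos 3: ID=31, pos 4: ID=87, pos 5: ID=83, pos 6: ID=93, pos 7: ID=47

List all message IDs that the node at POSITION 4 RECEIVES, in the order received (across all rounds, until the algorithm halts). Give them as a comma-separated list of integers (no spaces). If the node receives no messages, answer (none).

Answer: 31,63,93

Derivation:
Round 1: pos1(id63) recv 15: drop; pos2(id13) recv 63: fwd; pos3(id31) recv 13: drop; pos4(id87) recv 31: drop; pos5(id83) recv 87: fwd; pos6(id93) recv 83: drop; pos7(id47) recv 93: fwd; pos0(id15) recv 47: fwd
Round 2: pos3(id31) recv 63: fwd; pos6(id93) recv 87: drop; pos0(id15) recv 93: fwd; pos1(id63) recv 47: drop
Round 3: pos4(id87) recv 63: drop; pos1(id63) recv 93: fwd
Round 4: pos2(id13) recv 93: fwd
Round 5: pos3(id31) recv 93: fwd
Round 6: pos4(id87) recv 93: fwd
Round 7: pos5(id83) recv 93: fwd
Round 8: pos6(id93) recv 93: ELECTED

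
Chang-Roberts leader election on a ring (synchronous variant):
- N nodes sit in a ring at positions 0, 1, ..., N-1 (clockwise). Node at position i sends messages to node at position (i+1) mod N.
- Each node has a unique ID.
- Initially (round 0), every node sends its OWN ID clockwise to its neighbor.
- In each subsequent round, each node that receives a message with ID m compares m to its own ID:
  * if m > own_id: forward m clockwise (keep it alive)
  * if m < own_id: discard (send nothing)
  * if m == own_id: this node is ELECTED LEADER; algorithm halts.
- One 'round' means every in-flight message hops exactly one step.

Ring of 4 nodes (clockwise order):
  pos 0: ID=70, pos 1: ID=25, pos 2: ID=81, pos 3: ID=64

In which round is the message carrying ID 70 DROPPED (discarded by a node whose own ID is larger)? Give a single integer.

Answer: 2

Derivation:
Round 1: pos1(id25) recv 70: fwd; pos2(id81) recv 25: drop; pos3(id64) recv 81: fwd; pos0(id70) recv 64: drop
Round 2: pos2(id81) recv 70: drop; pos0(id70) recv 81: fwd
Round 3: pos1(id25) recv 81: fwd
Round 4: pos2(id81) recv 81: ELECTED
Message ID 70 originates at pos 0; dropped at pos 2 in round 2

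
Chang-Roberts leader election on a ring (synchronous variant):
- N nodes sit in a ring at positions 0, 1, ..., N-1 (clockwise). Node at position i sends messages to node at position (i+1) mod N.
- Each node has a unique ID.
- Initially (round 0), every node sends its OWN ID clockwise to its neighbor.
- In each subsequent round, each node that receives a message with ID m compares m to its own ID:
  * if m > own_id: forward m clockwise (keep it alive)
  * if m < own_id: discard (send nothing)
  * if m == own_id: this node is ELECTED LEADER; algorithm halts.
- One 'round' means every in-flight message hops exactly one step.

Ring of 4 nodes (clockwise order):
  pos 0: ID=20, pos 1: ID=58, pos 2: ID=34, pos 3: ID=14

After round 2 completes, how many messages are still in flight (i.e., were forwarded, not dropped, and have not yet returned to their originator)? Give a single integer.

Answer: 2

Derivation:
Round 1: pos1(id58) recv 20: drop; pos2(id34) recv 58: fwd; pos3(id14) recv 34: fwd; pos0(id20) recv 14: drop
Round 2: pos3(id14) recv 58: fwd; pos0(id20) recv 34: fwd
After round 2: 2 messages still in flight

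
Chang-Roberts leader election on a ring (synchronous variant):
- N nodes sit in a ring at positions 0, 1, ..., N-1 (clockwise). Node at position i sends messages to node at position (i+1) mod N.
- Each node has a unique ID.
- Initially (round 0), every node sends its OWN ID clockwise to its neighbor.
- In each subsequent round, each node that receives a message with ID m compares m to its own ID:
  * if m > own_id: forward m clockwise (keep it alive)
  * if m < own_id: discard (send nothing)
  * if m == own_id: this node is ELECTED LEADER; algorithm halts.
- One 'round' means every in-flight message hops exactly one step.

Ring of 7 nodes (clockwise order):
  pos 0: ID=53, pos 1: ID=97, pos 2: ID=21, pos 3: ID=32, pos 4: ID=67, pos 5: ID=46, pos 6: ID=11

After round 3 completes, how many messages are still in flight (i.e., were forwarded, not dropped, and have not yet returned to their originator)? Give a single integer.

Answer: 2

Derivation:
Round 1: pos1(id97) recv 53: drop; pos2(id21) recv 97: fwd; pos3(id32) recv 21: drop; pos4(id67) recv 32: drop; pos5(id46) recv 67: fwd; pos6(id11) recv 46: fwd; pos0(id53) recv 11: drop
Round 2: pos3(id32) recv 97: fwd; pos6(id11) recv 67: fwd; pos0(id53) recv 46: drop
Round 3: pos4(id67) recv 97: fwd; pos0(id53) recv 67: fwd
After round 3: 2 messages still in flight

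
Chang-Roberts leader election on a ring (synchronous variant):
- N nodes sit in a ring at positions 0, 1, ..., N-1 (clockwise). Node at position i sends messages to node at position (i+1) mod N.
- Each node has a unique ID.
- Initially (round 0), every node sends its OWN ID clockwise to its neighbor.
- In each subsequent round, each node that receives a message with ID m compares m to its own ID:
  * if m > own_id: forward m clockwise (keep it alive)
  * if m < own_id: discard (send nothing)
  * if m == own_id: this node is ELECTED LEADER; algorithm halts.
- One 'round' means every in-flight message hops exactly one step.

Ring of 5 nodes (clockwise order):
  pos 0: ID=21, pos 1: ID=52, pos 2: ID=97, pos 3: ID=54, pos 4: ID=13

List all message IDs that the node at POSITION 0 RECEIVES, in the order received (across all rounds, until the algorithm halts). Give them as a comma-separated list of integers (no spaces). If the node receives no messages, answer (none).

Round 1: pos1(id52) recv 21: drop; pos2(id97) recv 52: drop; pos3(id54) recv 97: fwd; pos4(id13) recv 54: fwd; pos0(id21) recv 13: drop
Round 2: pos4(id13) recv 97: fwd; pos0(id21) recv 54: fwd
Round 3: pos0(id21) recv 97: fwd; pos1(id52) recv 54: fwd
Round 4: pos1(id52) recv 97: fwd; pos2(id97) recv 54: drop
Round 5: pos2(id97) recv 97: ELECTED

Answer: 13,54,97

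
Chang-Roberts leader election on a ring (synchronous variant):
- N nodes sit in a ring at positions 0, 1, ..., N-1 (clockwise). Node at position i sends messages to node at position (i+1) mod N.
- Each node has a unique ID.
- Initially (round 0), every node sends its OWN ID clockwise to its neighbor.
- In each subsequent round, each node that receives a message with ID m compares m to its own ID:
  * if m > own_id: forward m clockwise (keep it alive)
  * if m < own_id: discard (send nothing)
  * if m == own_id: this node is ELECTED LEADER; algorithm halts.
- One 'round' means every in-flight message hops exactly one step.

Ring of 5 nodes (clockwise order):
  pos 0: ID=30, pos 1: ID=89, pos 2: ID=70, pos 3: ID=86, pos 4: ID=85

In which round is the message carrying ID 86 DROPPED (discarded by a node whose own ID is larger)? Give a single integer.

Answer: 3

Derivation:
Round 1: pos1(id89) recv 30: drop; pos2(id70) recv 89: fwd; pos3(id86) recv 70: drop; pos4(id85) recv 86: fwd; pos0(id30) recv 85: fwd
Round 2: pos3(id86) recv 89: fwd; pos0(id30) recv 86: fwd; pos1(id89) recv 85: drop
Round 3: pos4(id85) recv 89: fwd; pos1(id89) recv 86: drop
Round 4: pos0(id30) recv 89: fwd
Round 5: pos1(id89) recv 89: ELECTED
Message ID 86 originates at pos 3; dropped at pos 1 in round 3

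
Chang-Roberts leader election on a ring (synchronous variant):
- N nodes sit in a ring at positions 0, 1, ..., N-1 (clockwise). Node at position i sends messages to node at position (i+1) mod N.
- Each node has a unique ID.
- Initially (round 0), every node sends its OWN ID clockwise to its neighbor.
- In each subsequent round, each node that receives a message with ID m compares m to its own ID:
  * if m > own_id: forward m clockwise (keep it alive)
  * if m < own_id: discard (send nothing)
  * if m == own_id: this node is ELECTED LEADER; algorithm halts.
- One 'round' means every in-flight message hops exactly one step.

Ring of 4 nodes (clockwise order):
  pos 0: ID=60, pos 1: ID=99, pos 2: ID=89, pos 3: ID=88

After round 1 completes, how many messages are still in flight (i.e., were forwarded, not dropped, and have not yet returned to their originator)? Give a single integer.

Round 1: pos1(id99) recv 60: drop; pos2(id89) recv 99: fwd; pos3(id88) recv 89: fwd; pos0(id60) recv 88: fwd
After round 1: 3 messages still in flight

Answer: 3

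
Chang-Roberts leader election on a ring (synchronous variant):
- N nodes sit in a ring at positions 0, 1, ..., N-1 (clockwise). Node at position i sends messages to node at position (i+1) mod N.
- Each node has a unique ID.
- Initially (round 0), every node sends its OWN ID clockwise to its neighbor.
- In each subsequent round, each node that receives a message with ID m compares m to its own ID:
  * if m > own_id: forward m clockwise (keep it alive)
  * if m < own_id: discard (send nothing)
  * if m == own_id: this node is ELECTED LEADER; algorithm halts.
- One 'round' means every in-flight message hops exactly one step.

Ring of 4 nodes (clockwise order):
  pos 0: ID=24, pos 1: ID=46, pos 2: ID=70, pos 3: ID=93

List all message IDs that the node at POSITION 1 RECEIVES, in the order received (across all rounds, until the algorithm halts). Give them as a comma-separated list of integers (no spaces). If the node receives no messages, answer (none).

Answer: 24,93

Derivation:
Round 1: pos1(id46) recv 24: drop; pos2(id70) recv 46: drop; pos3(id93) recv 70: drop; pos0(id24) recv 93: fwd
Round 2: pos1(id46) recv 93: fwd
Round 3: pos2(id70) recv 93: fwd
Round 4: pos3(id93) recv 93: ELECTED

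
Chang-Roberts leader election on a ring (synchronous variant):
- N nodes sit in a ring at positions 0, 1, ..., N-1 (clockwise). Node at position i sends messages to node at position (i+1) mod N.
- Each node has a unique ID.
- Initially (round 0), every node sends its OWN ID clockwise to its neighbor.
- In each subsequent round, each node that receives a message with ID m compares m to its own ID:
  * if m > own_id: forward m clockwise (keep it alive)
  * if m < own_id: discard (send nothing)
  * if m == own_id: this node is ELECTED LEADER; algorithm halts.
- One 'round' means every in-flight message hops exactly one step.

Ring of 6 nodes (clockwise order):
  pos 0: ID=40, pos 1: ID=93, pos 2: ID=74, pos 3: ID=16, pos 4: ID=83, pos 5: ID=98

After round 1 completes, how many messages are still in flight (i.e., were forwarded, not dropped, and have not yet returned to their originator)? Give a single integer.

Round 1: pos1(id93) recv 40: drop; pos2(id74) recv 93: fwd; pos3(id16) recv 74: fwd; pos4(id83) recv 16: drop; pos5(id98) recv 83: drop; pos0(id40) recv 98: fwd
After round 1: 3 messages still in flight

Answer: 3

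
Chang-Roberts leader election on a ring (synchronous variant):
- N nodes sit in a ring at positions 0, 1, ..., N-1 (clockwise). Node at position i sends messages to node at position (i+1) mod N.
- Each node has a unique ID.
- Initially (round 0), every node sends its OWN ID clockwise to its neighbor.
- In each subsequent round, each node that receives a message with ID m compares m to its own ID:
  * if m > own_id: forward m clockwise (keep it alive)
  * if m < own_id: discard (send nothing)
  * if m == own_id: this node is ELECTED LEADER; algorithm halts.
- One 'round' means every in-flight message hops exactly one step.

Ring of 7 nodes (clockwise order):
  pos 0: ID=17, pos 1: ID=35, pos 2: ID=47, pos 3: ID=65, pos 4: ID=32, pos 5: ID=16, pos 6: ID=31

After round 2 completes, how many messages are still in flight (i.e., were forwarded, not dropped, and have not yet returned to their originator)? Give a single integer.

Round 1: pos1(id35) recv 17: drop; pos2(id47) recv 35: drop; pos3(id65) recv 47: drop; pos4(id32) recv 65: fwd; pos5(id16) recv 32: fwd; pos6(id31) recv 16: drop; pos0(id17) recv 31: fwd
Round 2: pos5(id16) recv 65: fwd; pos6(id31) recv 32: fwd; pos1(id35) recv 31: drop
After round 2: 2 messages still in flight

Answer: 2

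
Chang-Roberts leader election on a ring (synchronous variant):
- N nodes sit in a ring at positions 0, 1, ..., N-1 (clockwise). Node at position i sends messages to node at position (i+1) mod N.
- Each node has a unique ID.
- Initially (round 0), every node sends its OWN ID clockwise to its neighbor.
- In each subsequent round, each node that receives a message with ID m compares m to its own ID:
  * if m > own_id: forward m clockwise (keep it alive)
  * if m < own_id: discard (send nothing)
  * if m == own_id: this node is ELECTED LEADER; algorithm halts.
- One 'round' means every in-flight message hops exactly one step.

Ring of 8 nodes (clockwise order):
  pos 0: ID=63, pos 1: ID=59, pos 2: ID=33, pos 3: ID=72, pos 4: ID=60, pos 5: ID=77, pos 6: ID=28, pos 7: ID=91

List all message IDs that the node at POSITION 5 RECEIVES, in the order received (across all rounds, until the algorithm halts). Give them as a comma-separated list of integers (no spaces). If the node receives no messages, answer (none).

Round 1: pos1(id59) recv 63: fwd; pos2(id33) recv 59: fwd; pos3(id72) recv 33: drop; pos4(id60) recv 72: fwd; pos5(id77) recv 60: drop; pos6(id28) recv 77: fwd; pos7(id91) recv 28: drop; pos0(id63) recv 91: fwd
Round 2: pos2(id33) recv 63: fwd; pos3(id72) recv 59: drop; pos5(id77) recv 72: drop; pos7(id91) recv 77: drop; pos1(id59) recv 91: fwd
Round 3: pos3(id72) recv 63: drop; pos2(id33) recv 91: fwd
Round 4: pos3(id72) recv 91: fwd
Round 5: pos4(id60) recv 91: fwd
Round 6: pos5(id77) recv 91: fwd
Round 7: pos6(id28) recv 91: fwd
Round 8: pos7(id91) recv 91: ELECTED

Answer: 60,72,91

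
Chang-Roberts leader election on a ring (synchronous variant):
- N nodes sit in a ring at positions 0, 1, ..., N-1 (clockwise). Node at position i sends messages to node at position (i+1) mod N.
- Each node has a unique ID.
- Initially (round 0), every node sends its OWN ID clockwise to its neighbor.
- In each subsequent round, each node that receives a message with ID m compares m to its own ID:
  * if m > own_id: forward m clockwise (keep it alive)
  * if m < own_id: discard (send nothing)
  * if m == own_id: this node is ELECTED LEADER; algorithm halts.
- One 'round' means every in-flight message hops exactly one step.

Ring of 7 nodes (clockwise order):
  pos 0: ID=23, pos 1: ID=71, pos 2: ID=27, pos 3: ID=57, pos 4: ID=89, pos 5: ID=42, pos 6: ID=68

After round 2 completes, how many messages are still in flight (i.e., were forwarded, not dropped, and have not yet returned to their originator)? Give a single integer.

Round 1: pos1(id71) recv 23: drop; pos2(id27) recv 71: fwd; pos3(id57) recv 27: drop; pos4(id89) recv 57: drop; pos5(id42) recv 89: fwd; pos6(id68) recv 42: drop; pos0(id23) recv 68: fwd
Round 2: pos3(id57) recv 71: fwd; pos6(id68) recv 89: fwd; pos1(id71) recv 68: drop
After round 2: 2 messages still in flight

Answer: 2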